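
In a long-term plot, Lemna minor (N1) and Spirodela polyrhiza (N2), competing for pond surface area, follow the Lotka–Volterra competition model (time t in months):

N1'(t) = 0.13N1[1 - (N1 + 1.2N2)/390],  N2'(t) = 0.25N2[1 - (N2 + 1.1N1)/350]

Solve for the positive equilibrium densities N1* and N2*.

Setting both brackets to zero gives the nullclines N1 + 1.2N2 = 390 and 1.1N1 + N2 = 350.
Substituting N2 = 350 - 1.1N1 into the first: N1(1 - 1.2·1.1) = 390 - 1.2·350.
So N1* = -30/-0.32 = 93.7, and then N2* = 350 - 1.1·93.7 = 247.

N1* ≈ 93.7, N2* ≈ 247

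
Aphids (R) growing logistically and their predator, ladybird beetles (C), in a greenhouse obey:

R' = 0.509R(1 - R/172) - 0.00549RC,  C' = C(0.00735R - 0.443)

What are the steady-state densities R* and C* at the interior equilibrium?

From dC/dt = 0 with C > 0: 0.00735R* = 0.443, so R* = 60.3.
Substitute into dR/dt = 0: 0.509(1 - 60.3/172) = 0.00549C*.
The bracket is 0.65, giving C* = 0.331/0.00549 = 60.2.

R* ≈ 60.3, C* ≈ 60.2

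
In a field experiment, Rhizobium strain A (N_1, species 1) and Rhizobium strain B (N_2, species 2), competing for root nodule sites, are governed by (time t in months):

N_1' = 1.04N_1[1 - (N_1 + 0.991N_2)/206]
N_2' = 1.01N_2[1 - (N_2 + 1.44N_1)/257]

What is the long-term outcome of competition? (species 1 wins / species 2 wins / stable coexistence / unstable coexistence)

unstable coexistence (outcome depends on initial conditions)

Compare the nullcline intercepts: K1/α12 = 206/0.991 = 208 < K2 = 257; K2/α21 = 257/1.44 = 178 < K1 = 206.
Since both are reversed, neither can invade when rare; the interior point is a saddle.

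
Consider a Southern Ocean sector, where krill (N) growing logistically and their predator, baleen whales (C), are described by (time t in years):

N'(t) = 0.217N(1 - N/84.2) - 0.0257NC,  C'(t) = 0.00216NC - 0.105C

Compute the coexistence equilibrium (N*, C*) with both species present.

From dC/dt = 0 with C > 0: 0.00216N* = 0.105, so N* = 48.6.
Substitute into dN/dt = 0: 0.217(1 - 48.6/84.2) = 0.0257C*.
The bracket is 0.423, giving C* = 0.0917/0.0257 = 3.57.

N* ≈ 48.6, C* ≈ 3.57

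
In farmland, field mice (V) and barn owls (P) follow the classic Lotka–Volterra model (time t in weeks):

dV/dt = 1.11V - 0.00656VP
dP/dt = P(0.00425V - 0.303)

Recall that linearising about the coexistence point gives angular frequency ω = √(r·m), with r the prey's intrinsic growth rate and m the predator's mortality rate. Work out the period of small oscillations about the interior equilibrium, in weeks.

Here r = 1.11 and m = 0.303, so r·m = 0.336.
ω = √0.336 = 0.58 per week, hence T = 2π/ω ≈ 10.8 weeks.

T ≈ 10.8 weeks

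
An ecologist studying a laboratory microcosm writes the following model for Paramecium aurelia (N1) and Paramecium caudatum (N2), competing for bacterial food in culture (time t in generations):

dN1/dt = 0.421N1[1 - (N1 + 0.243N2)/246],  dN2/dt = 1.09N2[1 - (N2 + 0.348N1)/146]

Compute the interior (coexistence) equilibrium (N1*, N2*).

N1* ≈ 230, N2* ≈ 66

Setting both brackets to zero gives the nullclines N1 + 0.243N2 = 246 and 0.348N1 + N2 = 146.
Substituting N2 = 146 - 0.348N1 into the first: N1(1 - 0.243·0.348) = 246 - 0.243·146.
So N1* = 211/0.915 = 230, and then N2* = 146 - 0.348·230 = 66.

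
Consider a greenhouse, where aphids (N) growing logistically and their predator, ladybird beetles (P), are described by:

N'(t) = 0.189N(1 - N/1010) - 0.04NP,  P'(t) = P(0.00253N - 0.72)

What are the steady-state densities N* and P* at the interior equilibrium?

From dP/dt = 0 with P > 0: 0.00253N* = 0.72, so N* = 285.
Substitute into dN/dt = 0: 0.189(1 - 285/1010) = 0.04P*.
The bracket is 0.718, giving P* = 0.136/0.04 = 3.39.

N* ≈ 285, P* ≈ 3.39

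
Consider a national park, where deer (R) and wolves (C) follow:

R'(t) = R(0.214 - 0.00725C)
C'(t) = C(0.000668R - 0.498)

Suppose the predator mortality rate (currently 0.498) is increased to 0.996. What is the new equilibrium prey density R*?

At the interior fixed point, setting dC/dt = 0 with C > 0 fixes R* = (predator death rate)/(RC coefficient) — independent of the other coefficients.
With the change, R* = 0.996/0.000668 = 1490; it rises from 746.

R* ≈ 1490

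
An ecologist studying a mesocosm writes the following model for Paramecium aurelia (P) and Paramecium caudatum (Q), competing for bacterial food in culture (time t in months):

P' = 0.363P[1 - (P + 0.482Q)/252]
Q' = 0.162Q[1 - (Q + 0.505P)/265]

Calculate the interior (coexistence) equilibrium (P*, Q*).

P* ≈ 164, Q* ≈ 182

Setting both brackets to zero gives the nullclines P + 0.482Q = 252 and 0.505P + Q = 265.
Substituting Q = 265 - 0.505P into the first: P(1 - 0.482·0.505) = 252 - 0.482·265.
So P* = 124/0.757 = 164, and then Q* = 265 - 0.505·164 = 182.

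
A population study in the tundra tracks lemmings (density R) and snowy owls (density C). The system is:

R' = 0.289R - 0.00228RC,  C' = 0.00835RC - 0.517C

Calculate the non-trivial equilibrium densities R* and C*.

R* ≈ 61.9, C* ≈ 127

Set dC/dt = 0 with C > 0: 0.00835R - 0.517 = 0, so R* = 0.517/0.00835 = 61.9.
Set dR/dt = 0 with R > 0: 0.289 - 0.00228C = 0, so C* = 0.289/0.00228 = 127.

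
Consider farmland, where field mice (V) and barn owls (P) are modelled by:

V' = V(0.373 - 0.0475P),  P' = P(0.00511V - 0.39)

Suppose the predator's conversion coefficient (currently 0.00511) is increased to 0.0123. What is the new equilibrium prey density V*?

At the interior fixed point, setting dP/dt = 0 with P > 0 fixes V* = (predator death rate)/(VP coefficient) — independent of the other coefficients.
With the change, V* = 0.39/0.0123 = 31.7; it falls from 76.3.

V* ≈ 31.7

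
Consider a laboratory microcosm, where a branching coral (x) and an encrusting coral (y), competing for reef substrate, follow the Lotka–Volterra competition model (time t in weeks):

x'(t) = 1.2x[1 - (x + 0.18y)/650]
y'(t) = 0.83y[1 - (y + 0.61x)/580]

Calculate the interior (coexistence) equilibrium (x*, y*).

x* ≈ 613, y* ≈ 206

Setting both brackets to zero gives the nullclines x + 0.18y = 650 and 0.61x + y = 580.
Substituting y = 580 - 0.61x into the first: x(1 - 0.18·0.61) = 650 - 0.18·580.
So x* = 546/0.89 = 613, and then y* = 580 - 0.61·613 = 206.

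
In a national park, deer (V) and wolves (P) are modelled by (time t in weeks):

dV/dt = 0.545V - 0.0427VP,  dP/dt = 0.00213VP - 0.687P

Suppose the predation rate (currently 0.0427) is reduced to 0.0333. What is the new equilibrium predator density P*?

P* ≈ 16.4

At the interior fixed point, setting dV/dt = 0 with V > 0 fixes P* = (prey growth rate)/(VP coefficient) — independent of the other coefficients.
With the change, P* = 0.545/0.0333 = 16.4; it rises from 12.8.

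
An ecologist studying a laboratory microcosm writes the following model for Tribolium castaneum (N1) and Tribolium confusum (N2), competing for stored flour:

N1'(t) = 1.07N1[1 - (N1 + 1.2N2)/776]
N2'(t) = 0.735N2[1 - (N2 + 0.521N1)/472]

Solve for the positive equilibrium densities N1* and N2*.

N1* ≈ 559, N2* ≈ 181

Setting both brackets to zero gives the nullclines N1 + 1.2N2 = 776 and 0.521N1 + N2 = 472.
Substituting N2 = 472 - 0.521N1 into the first: N1(1 - 1.2·0.521) = 776 - 1.2·472.
So N1* = 210/0.375 = 559, and then N2* = 472 - 0.521·559 = 181.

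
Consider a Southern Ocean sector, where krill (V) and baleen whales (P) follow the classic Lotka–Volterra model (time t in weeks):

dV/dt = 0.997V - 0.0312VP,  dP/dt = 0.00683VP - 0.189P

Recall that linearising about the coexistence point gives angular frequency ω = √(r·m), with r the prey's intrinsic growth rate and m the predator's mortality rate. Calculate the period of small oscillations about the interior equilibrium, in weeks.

T ≈ 14.5 weeks

Here r = 0.997 and m = 0.189, so r·m = 0.188.
ω = √0.188 = 0.434 per week, hence T = 2π/ω ≈ 14.5 weeks.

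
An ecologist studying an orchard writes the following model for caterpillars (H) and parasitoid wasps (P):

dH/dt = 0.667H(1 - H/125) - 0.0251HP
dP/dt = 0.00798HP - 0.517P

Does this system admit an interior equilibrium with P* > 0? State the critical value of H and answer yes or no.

Threshold H = 64.8; K > 64.8, so yes, the predator persists.

The predator equation gives dP/dt > 0 only when H > 0.517/0.00798 = 64.8.
Without the predator, H → K = 125. Since 125 > 64.8, the predator can invade and persist.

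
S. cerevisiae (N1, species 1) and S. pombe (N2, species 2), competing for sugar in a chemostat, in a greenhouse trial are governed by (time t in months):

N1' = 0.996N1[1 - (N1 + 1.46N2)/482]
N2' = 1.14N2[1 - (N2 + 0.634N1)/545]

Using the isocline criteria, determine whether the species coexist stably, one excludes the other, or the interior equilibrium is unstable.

Compare the nullcline intercepts: K1/α12 = 482/1.46 = 330 < K2 = 545; K2/α21 = 545/0.634 = 860 > K1 = 482.
Since the inequalities point opposite ways, species 2 can invade but species 1 cannot.

species 2 excludes species 1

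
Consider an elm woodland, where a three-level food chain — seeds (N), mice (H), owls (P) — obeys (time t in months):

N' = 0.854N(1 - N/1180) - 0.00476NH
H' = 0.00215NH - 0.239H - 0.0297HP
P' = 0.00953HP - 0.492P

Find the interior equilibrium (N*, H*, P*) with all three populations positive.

From dP/dt = 0: 0.00953H* = 0.492, so H* = 51.6.
From dN/dt = 0: 0.854(1 - N*/1180) = 0.00476·51.6, giving N* = 1180·(1 - 0.288) = 840.
From dH/dt = 0: 0.00215·840 - 0.239 = 0.0297P*, so P* = 1.57/0.0297 = 52.8.

N* ≈ 840, H* ≈ 51.6, P* ≈ 52.8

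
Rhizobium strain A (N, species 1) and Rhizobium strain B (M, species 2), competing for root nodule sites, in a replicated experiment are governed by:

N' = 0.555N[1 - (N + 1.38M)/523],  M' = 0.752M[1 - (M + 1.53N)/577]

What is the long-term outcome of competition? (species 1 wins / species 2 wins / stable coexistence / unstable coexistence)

Compare the nullcline intercepts: K1/α12 = 523/1.38 = 379 < K2 = 577; K2/α21 = 577/1.53 = 377 < K1 = 523.
Since both are reversed, neither can invade when rare; the interior point is a saddle.

unstable coexistence (outcome depends on initial conditions)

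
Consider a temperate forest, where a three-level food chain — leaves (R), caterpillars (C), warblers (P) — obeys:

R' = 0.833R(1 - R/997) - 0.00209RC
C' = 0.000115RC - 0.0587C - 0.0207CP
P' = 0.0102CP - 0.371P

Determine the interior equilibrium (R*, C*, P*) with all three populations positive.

R* ≈ 906, C* ≈ 36.4, P* ≈ 2.2

From dP/dt = 0: 0.0102C* = 0.371, so C* = 36.4.
From dR/dt = 0: 0.833(1 - R*/997) = 0.00209·36.4, giving R* = 997·(1 - 0.0913) = 906.
From dC/dt = 0: 0.000115·906 - 0.0587 = 0.0207P*, so P* = 0.0455/0.0207 = 2.2.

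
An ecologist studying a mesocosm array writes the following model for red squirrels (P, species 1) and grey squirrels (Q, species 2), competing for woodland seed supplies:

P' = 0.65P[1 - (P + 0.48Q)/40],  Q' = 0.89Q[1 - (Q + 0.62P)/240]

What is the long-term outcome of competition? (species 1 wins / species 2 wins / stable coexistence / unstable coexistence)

Compare the nullcline intercepts: K1/α12 = 40/0.48 = 83.3 < K2 = 240; K2/α21 = 240/0.62 = 387 > K1 = 40.
Since the inequalities point opposite ways, species 2 can invade but species 1 cannot.

species 2 excludes species 1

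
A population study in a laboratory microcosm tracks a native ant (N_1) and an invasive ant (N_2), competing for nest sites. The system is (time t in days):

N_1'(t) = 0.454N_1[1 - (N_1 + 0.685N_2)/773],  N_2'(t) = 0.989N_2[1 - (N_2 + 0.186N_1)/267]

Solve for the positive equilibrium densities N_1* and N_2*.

N_1* ≈ 676, N_2* ≈ 141

Setting both brackets to zero gives the nullclines N_1 + 0.685N_2 = 773 and 0.186N_1 + N_2 = 267.
Substituting N_2 = 267 - 0.186N_1 into the first: N_1(1 - 0.685·0.186) = 773 - 0.685·267.
So N_1* = 590/0.873 = 676, and then N_2* = 267 - 0.186·676 = 141.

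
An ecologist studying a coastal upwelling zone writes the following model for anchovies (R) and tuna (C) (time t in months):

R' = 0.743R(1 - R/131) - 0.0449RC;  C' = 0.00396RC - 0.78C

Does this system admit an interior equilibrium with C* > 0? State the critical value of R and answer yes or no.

Threshold R = 197; K < 197, so no, the predator goes extinct.

The predator equation gives dC/dt > 0 only when R > 0.78/0.00396 = 197.
Without the predator, R → K = 131. Since 131 < 197, the predator cannot invade.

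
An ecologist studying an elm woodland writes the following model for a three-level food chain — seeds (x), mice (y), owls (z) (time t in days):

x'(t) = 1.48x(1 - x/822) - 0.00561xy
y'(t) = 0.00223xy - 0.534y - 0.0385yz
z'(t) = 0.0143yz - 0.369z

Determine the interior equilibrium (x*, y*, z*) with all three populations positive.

From dz/dt = 0: 0.0143y* = 0.369, so y* = 25.8.
From dx/dt = 0: 1.48(1 - x*/822) = 0.00561·25.8, giving x* = 822·(1 - 0.0978) = 742.
From dy/dt = 0: 0.00223·742 - 0.534 = 0.0385z*, so z* = 1.12/0.0385 = 29.1.

x* ≈ 742, y* ≈ 25.8, z* ≈ 29.1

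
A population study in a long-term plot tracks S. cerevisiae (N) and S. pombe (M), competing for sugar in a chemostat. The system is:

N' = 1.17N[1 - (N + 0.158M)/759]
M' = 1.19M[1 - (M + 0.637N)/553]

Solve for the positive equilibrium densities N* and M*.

Setting both brackets to zero gives the nullclines N + 0.158M = 759 and 0.637N + M = 553.
Substituting M = 553 - 0.637N into the first: N(1 - 0.158·0.637) = 759 - 0.158·553.
So N* = 672/0.899 = 747, and then M* = 553 - 0.637·747 = 77.3.

N* ≈ 747, M* ≈ 77.3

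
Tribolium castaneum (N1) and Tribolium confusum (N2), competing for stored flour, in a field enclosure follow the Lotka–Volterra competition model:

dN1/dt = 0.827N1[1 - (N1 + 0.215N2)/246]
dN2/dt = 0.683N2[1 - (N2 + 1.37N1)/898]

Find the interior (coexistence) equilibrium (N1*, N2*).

N1* ≈ 75, N2* ≈ 795

Setting both brackets to zero gives the nullclines N1 + 0.215N2 = 246 and 1.37N1 + N2 = 898.
Substituting N2 = 898 - 1.37N1 into the first: N1(1 - 0.215·1.37) = 246 - 0.215·898.
So N1* = 52.9/0.705 = 75, and then N2* = 898 - 1.37·75 = 795.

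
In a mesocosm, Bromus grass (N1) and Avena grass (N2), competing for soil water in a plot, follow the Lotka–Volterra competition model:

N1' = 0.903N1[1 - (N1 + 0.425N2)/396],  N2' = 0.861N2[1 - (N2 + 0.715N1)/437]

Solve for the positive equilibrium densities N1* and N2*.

Setting both brackets to zero gives the nullclines N1 + 0.425N2 = 396 and 0.715N1 + N2 = 437.
Substituting N2 = 437 - 0.715N1 into the first: N1(1 - 0.425·0.715) = 396 - 0.425·437.
So N1* = 210/0.696 = 302, and then N2* = 437 - 0.715·302 = 221.

N1* ≈ 302, N2* ≈ 221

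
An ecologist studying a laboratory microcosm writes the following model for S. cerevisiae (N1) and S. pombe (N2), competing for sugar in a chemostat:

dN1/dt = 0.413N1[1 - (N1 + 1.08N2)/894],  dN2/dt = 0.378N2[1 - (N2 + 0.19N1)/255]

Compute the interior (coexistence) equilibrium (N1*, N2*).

Setting both brackets to zero gives the nullclines N1 + 1.08N2 = 894 and 0.19N1 + N2 = 255.
Substituting N2 = 255 - 0.19N1 into the first: N1(1 - 1.08·0.19) = 894 - 1.08·255.
So N1* = 619/0.795 = 778, and then N2* = 255 - 0.19·778 = 107.

N1* ≈ 778, N2* ≈ 107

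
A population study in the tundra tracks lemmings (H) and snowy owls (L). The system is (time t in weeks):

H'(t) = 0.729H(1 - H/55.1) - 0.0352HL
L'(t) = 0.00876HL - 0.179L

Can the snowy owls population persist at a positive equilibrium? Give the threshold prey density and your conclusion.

The predator equation gives dL/dt > 0 only when H > 0.179/0.00876 = 20.4.
Without the predator, H → K = 55.1. Since 55.1 > 20.4, the predator can invade and persist.

Threshold H = 20.4; K > 20.4, so yes, the predator persists.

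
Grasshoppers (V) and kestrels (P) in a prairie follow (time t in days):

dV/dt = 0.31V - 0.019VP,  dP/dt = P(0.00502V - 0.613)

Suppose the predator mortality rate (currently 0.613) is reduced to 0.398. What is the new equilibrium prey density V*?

At the interior fixed point, setting dP/dt = 0 with P > 0 fixes V* = (predator death rate)/(VP coefficient) — independent of the other coefficients.
With the change, V* = 0.398/0.00502 = 79.3; it falls from 122.

V* ≈ 79.3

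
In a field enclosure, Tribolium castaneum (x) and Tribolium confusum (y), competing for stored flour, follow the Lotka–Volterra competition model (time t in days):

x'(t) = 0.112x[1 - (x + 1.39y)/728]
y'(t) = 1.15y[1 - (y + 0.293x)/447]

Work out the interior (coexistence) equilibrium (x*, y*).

x* ≈ 180, y* ≈ 394

Setting both brackets to zero gives the nullclines x + 1.39y = 728 and 0.293x + y = 447.
Substituting y = 447 - 0.293x into the first: x(1 - 1.39·0.293) = 728 - 1.39·447.
So x* = 107/0.593 = 180, and then y* = 447 - 0.293·180 = 394.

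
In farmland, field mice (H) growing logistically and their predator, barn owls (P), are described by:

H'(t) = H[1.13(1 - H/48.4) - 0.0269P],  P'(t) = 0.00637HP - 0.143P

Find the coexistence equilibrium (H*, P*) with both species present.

H* ≈ 22.4, P* ≈ 22.5

From dP/dt = 0 with P > 0: 0.00637H* = 0.143, so H* = 22.4.
Substitute into dH/dt = 0: 1.13(1 - 22.4/48.4) = 0.0269P*.
The bracket is 0.536, giving P* = 0.606/0.0269 = 22.5.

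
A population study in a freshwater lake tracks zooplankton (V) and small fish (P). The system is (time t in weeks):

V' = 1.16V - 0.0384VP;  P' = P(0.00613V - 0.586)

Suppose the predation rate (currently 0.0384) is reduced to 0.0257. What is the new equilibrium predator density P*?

At the interior fixed point, setting dV/dt = 0 with V > 0 fixes P* = (prey growth rate)/(VP coefficient) — independent of the other coefficients.
With the change, P* = 1.16/0.0257 = 45.1; it rises from 30.2.

P* ≈ 45.1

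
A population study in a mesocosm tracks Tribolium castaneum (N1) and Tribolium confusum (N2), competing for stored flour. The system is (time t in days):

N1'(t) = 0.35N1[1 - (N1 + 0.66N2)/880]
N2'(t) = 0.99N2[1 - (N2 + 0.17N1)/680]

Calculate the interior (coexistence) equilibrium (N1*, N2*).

Setting both brackets to zero gives the nullclines N1 + 0.66N2 = 880 and 0.17N1 + N2 = 680.
Substituting N2 = 680 - 0.17N1 into the first: N1(1 - 0.66·0.17) = 880 - 0.66·680.
So N1* = 431/0.888 = 486, and then N2* = 680 - 0.17·486 = 597.

N1* ≈ 486, N2* ≈ 597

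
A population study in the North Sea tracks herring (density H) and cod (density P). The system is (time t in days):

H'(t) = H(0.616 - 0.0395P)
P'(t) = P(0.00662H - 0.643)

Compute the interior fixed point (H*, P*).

H* ≈ 97.1, P* ≈ 15.6

Set dP/dt = 0 with P > 0: 0.00662H - 0.643 = 0, so H* = 0.643/0.00662 = 97.1.
Set dH/dt = 0 with H > 0: 0.616 - 0.0395P = 0, so P* = 0.616/0.0395 = 15.6.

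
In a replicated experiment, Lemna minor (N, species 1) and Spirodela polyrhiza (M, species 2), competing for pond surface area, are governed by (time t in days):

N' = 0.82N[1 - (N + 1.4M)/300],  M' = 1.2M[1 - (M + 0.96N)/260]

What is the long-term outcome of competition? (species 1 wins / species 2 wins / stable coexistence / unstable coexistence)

Compare the nullcline intercepts: K1/α12 = 300/1.4 = 214 < K2 = 260; K2/α21 = 260/0.96 = 271 < K1 = 300.
Since both are reversed, neither can invade when rare; the interior point is a saddle.

unstable coexistence (outcome depends on initial conditions)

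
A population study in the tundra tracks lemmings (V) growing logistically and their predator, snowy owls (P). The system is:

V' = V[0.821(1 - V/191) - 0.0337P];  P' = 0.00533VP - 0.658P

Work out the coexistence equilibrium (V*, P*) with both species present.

V* ≈ 123, P* ≈ 8.62

From dP/dt = 0 with P > 0: 0.00533V* = 0.658, so V* = 123.
Substitute into dV/dt = 0: 0.821(1 - 123/191) = 0.0337P*.
The bracket is 0.354, giving P* = 0.29/0.0337 = 8.62.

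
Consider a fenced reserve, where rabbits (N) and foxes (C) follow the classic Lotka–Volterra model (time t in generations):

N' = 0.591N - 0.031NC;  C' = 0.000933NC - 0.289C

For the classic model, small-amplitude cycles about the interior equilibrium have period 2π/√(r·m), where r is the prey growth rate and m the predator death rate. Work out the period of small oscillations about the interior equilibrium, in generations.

Here r = 0.591 and m = 0.289, so r·m = 0.171.
ω = √0.171 = 0.413 per generation, hence T = 2π/ω ≈ 15.2 generations.

T ≈ 15.2 generations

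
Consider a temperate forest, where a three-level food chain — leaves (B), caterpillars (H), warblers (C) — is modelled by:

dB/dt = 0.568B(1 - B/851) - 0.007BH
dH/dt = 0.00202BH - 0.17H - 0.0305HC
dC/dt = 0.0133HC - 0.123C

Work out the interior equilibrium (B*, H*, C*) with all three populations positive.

B* ≈ 754, H* ≈ 9.25, C* ≈ 44.4

From dC/dt = 0: 0.0133H* = 0.123, so H* = 9.25.
From dB/dt = 0: 0.568(1 - B*/851) = 0.007·9.25, giving B* = 851·(1 - 0.114) = 754.
From dH/dt = 0: 0.00202·754 - 0.17 = 0.0305C*, so C* = 1.35/0.0305 = 44.4.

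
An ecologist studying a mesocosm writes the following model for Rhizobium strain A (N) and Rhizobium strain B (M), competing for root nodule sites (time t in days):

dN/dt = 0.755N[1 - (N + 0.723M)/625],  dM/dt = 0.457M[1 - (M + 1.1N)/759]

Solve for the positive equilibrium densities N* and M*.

N* ≈ 372, M* ≈ 349

Setting both brackets to zero gives the nullclines N + 0.723M = 625 and 1.1N + M = 759.
Substituting M = 759 - 1.1N into the first: N(1 - 0.723·1.1) = 625 - 0.723·759.
So N* = 76.2/0.205 = 372, and then M* = 759 - 1.1·372 = 349.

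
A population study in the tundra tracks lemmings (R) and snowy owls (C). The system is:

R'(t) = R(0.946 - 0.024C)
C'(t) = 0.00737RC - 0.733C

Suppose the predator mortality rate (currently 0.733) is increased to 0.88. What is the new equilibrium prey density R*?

At the interior fixed point, setting dC/dt = 0 with C > 0 fixes R* = (predator death rate)/(RC coefficient) — independent of the other coefficients.
With the change, R* = 0.88/0.00737 = 119; it rises from 99.5.

R* ≈ 119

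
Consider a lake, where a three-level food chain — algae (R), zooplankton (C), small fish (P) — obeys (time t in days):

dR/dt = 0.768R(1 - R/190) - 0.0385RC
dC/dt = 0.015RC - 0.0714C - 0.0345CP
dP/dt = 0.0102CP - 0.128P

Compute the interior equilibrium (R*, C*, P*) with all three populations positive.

From dP/dt = 0: 0.0102C* = 0.128, so C* = 12.5.
From dR/dt = 0: 0.768(1 - R*/190) = 0.0385·12.5, giving R* = 190·(1 - 0.629) = 70.5.
From dC/dt = 0: 0.015·70.5 - 0.0714 = 0.0345P*, so P* = 0.986/0.0345 = 28.6.

R* ≈ 70.5, C* ≈ 12.5, P* ≈ 28.6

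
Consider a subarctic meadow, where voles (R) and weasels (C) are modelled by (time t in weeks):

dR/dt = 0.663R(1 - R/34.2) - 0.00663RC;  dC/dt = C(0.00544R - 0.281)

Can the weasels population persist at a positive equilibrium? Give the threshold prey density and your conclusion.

Threshold R = 51.7; K < 51.7, so no, the predator goes extinct.

The predator equation gives dC/dt > 0 only when R > 0.281/0.00544 = 51.7.
Without the predator, R → K = 34.2. Since 34.2 < 51.7, the predator cannot invade.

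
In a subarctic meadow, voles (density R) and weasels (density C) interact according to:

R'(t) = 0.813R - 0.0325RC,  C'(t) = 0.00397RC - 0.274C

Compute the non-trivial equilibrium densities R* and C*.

R* ≈ 69, C* ≈ 25

Set dC/dt = 0 with C > 0: 0.00397R - 0.274 = 0, so R* = 0.274/0.00397 = 69.
Set dR/dt = 0 with R > 0: 0.813 - 0.0325C = 0, so C* = 0.813/0.0325 = 25.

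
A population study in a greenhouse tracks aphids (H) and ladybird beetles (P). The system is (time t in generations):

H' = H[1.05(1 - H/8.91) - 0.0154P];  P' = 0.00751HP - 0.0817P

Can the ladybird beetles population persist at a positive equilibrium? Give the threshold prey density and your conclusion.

Threshold H = 10.9; K < 10.9, so no, the predator goes extinct.

The predator equation gives dP/dt > 0 only when H > 0.0817/0.00751 = 10.9.
Without the predator, H → K = 8.91. Since 8.91 < 10.9, the predator cannot invade.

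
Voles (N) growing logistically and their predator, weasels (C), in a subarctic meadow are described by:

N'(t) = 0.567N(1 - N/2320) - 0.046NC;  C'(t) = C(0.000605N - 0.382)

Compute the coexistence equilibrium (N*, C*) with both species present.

From dC/dt = 0 with C > 0: 0.000605N* = 0.382, so N* = 631.
Substitute into dN/dt = 0: 0.567(1 - 631/2320) = 0.046C*.
The bracket is 0.728, giving C* = 0.413/0.046 = 8.97.

N* ≈ 631, C* ≈ 8.97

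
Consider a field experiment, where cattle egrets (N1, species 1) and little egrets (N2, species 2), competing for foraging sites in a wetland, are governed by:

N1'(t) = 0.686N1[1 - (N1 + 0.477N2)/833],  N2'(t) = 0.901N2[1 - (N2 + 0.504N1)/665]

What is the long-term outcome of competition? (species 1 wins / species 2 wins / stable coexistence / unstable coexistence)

stable coexistence

Compare the nullcline intercepts: K1/α12 = 833/0.477 = 1750 > K2 = 665; K2/α21 = 665/0.504 = 1320 > K1 = 833.
Since both inequalities hold, each species can invade when rare, so the interior equilibrium is stable.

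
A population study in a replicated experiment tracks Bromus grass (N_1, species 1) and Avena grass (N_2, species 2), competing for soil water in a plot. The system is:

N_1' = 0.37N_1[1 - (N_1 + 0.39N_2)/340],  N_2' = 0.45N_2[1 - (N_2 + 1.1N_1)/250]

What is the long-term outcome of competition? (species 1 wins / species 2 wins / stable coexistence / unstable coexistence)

Compare the nullcline intercepts: K1/α12 = 340/0.39 = 872 > K2 = 250; K2/α21 = 250/1.1 = 227 < K1 = 340.
Since the inequalities point opposite ways, species 1 can invade but species 2 cannot.

species 1 excludes species 2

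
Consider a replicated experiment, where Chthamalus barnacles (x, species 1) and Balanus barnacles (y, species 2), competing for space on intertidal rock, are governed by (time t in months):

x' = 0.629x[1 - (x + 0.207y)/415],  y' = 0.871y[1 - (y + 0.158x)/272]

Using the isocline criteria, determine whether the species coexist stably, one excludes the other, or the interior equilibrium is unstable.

stable coexistence

Compare the nullcline intercepts: K1/α12 = 415/0.207 = 2000 > K2 = 272; K2/α21 = 272/0.158 = 1720 > K1 = 415.
Since both inequalities hold, each species can invade when rare, so the interior equilibrium is stable.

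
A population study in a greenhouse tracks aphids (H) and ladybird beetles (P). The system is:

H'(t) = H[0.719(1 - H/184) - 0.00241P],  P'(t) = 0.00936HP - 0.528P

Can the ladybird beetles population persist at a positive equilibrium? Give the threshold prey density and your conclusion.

Threshold H = 56.4; K > 56.4, so yes, the predator persists.

The predator equation gives dP/dt > 0 only when H > 0.528/0.00936 = 56.4.
Without the predator, H → K = 184. Since 184 > 56.4, the predator can invade and persist.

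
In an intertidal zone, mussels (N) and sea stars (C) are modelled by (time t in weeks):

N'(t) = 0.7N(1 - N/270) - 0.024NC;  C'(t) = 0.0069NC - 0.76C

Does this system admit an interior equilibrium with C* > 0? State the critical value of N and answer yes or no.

The predator equation gives dC/dt > 0 only when N > 0.76/0.0069 = 110.
Without the predator, N → K = 270. Since 270 > 110, the predator can invade and persist.

Threshold N = 110; K > 110, so yes, the predator persists.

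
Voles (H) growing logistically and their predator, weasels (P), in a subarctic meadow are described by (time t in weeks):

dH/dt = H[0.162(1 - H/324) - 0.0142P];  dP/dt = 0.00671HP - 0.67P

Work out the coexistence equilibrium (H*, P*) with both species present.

H* ≈ 99.9, P* ≈ 7.89

From dP/dt = 0 with P > 0: 0.00671H* = 0.67, so H* = 99.9.
Substitute into dH/dt = 0: 0.162(1 - 99.9/324) = 0.0142P*.
The bracket is 0.692, giving P* = 0.112/0.0142 = 7.89.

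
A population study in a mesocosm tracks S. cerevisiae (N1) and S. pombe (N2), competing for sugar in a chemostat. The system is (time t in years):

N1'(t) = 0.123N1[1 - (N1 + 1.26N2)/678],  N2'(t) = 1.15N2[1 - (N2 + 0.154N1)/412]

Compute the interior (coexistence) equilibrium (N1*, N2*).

Setting both brackets to zero gives the nullclines N1 + 1.26N2 = 678 and 0.154N1 + N2 = 412.
Substituting N2 = 412 - 0.154N1 into the first: N1(1 - 1.26·0.154) = 678 - 1.26·412.
So N1* = 159/0.806 = 197, and then N2* = 412 - 0.154·197 = 382.

N1* ≈ 197, N2* ≈ 382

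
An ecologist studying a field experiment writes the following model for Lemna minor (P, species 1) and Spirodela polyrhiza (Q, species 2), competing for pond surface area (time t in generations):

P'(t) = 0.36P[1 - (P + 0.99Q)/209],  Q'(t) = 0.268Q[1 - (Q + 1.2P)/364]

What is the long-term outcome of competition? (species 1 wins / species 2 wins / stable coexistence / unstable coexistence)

Compare the nullcline intercepts: K1/α12 = 209/0.99 = 211 < K2 = 364; K2/α21 = 364/1.2 = 303 > K1 = 209.
Since the inequalities point opposite ways, species 2 can invade but species 1 cannot.

species 2 excludes species 1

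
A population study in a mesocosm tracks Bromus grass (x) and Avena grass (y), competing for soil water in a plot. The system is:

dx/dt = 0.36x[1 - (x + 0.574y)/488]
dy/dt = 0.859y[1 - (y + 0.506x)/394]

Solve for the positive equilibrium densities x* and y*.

x* ≈ 369, y* ≈ 207

Setting both brackets to zero gives the nullclines x + 0.574y = 488 and 0.506x + y = 394.
Substituting y = 394 - 0.506x into the first: x(1 - 0.574·0.506) = 488 - 0.574·394.
So x* = 262/0.71 = 369, and then y* = 394 - 0.506·369 = 207.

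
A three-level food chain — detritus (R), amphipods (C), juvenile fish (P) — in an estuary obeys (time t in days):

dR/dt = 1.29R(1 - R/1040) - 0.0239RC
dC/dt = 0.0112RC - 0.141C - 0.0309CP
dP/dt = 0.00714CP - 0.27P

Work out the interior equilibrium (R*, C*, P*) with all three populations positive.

From dP/dt = 0: 0.00714C* = 0.27, so C* = 37.8.
From dR/dt = 0: 1.29(1 - R*/1040) = 0.0239·37.8, giving R* = 1040·(1 - 0.701) = 311.
From dC/dt = 0: 0.0112·311 - 0.141 = 0.0309P*, so P* = 3.35/0.0309 = 108.

R* ≈ 311, C* ≈ 37.8, P* ≈ 108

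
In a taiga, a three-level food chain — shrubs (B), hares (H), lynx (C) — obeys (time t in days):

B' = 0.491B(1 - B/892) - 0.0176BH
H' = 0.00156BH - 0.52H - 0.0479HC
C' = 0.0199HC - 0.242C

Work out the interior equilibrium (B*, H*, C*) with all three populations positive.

From dC/dt = 0: 0.0199H* = 0.242, so H* = 12.2.
From dB/dt = 0: 0.491(1 - B*/892) = 0.0176·12.2, giving B* = 892·(1 - 0.436) = 503.
From dH/dt = 0: 0.00156·503 - 0.52 = 0.0479C*, so C* = 0.265/0.0479 = 5.53.

B* ≈ 503, H* ≈ 12.2, C* ≈ 5.53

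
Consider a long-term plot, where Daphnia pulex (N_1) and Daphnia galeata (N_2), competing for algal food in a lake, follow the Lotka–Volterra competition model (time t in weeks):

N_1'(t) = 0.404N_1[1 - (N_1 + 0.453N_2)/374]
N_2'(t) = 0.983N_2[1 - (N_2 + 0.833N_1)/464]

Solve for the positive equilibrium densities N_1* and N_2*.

Setting both brackets to zero gives the nullclines N_1 + 0.453N_2 = 374 and 0.833N_1 + N_2 = 464.
Substituting N_2 = 464 - 0.833N_1 into the first: N_1(1 - 0.453·0.833) = 374 - 0.453·464.
So N_1* = 164/0.623 = 263, and then N_2* = 464 - 0.833·263 = 245.

N_1* ≈ 263, N_2* ≈ 245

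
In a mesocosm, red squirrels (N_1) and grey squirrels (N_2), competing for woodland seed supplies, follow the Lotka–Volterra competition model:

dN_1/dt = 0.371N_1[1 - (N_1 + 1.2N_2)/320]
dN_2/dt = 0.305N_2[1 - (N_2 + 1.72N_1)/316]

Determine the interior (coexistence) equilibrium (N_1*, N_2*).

Setting both brackets to zero gives the nullclines N_1 + 1.2N_2 = 320 and 1.72N_1 + N_2 = 316.
Substituting N_2 = 316 - 1.72N_1 into the first: N_1(1 - 1.2·1.72) = 320 - 1.2·316.
So N_1* = -59.2/-1.06 = 55.6, and then N_2* = 316 - 1.72·55.6 = 220.

N_1* ≈ 55.6, N_2* ≈ 220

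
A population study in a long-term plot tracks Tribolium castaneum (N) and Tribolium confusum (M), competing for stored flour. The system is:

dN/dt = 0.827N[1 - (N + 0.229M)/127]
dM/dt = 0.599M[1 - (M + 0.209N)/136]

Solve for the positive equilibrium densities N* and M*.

Setting both brackets to zero gives the nullclines N + 0.229M = 127 and 0.209N + M = 136.
Substituting M = 136 - 0.209N into the first: N(1 - 0.229·0.209) = 127 - 0.229·136.
So N* = 95.9/0.952 = 101, and then M* = 136 - 0.209·101 = 115.

N* ≈ 101, M* ≈ 115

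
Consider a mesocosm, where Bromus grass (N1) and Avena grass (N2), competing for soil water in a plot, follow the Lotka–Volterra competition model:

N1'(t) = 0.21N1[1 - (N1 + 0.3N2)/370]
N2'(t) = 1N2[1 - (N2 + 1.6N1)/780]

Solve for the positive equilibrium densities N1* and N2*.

Setting both brackets to zero gives the nullclines N1 + 0.3N2 = 370 and 1.6N1 + N2 = 780.
Substituting N2 = 780 - 1.6N1 into the first: N1(1 - 0.3·1.6) = 370 - 0.3·780.
So N1* = 136/0.52 = 262, and then N2* = 780 - 1.6·262 = 362.

N1* ≈ 262, N2* ≈ 362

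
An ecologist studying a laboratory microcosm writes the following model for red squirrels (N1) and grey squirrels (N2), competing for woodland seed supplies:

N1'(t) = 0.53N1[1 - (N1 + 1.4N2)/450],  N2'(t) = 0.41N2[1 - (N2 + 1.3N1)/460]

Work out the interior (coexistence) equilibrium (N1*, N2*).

Setting both brackets to zero gives the nullclines N1 + 1.4N2 = 450 and 1.3N1 + N2 = 460.
Substituting N2 = 460 - 1.3N1 into the first: N1(1 - 1.4·1.3) = 450 - 1.4·460.
So N1* = -194/-0.82 = 237, and then N2* = 460 - 1.3·237 = 152.

N1* ≈ 237, N2* ≈ 152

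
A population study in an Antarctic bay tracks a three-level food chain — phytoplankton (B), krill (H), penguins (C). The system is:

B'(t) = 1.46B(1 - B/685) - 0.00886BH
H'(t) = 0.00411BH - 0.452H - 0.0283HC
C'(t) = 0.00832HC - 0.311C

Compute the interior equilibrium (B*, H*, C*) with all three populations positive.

B* ≈ 530, H* ≈ 37.4, C* ≈ 60.9

From dC/dt = 0: 0.00832H* = 0.311, so H* = 37.4.
From dB/dt = 0: 1.46(1 - B*/685) = 0.00886·37.4, giving B* = 685·(1 - 0.227) = 530.
From dH/dt = 0: 0.00411·530 - 0.452 = 0.0283C*, so C* = 1.72/0.0283 = 60.9.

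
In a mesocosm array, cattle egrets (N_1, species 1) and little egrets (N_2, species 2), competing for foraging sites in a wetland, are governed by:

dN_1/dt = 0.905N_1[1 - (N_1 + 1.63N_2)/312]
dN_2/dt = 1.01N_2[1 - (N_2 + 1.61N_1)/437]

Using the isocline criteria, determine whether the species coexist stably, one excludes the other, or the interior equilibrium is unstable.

Compare the nullcline intercepts: K1/α12 = 312/1.63 = 191 < K2 = 437; K2/α21 = 437/1.61 = 271 < K1 = 312.
Since both are reversed, neither can invade when rare; the interior point is a saddle.

unstable coexistence (outcome depends on initial conditions)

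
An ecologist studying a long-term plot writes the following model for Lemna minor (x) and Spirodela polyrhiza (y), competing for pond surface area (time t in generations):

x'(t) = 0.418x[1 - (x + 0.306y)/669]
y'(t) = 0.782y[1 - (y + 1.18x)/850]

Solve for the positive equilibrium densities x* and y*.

x* ≈ 640, y* ≈ 94.8

Setting both brackets to zero gives the nullclines x + 0.306y = 669 and 1.18x + y = 850.
Substituting y = 850 - 1.18x into the first: x(1 - 0.306·1.18) = 669 - 0.306·850.
So x* = 409/0.639 = 640, and then y* = 850 - 1.18·640 = 94.8.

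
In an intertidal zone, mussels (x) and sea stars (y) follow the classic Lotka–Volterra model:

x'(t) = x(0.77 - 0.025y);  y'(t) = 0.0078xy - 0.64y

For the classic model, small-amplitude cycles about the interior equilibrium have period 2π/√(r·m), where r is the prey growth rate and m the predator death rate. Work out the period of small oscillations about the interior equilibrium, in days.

Here r = 0.77 and m = 0.64, so r·m = 0.493.
ω = √0.493 = 0.702 per day, hence T = 2π/ω ≈ 8.95 days.

T ≈ 8.95 days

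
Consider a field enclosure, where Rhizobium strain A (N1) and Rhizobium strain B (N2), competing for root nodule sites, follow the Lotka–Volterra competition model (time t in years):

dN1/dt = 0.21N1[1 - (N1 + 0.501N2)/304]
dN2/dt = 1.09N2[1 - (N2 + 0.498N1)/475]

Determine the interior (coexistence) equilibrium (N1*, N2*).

N1* ≈ 88, N2* ≈ 431

Setting both brackets to zero gives the nullclines N1 + 0.501N2 = 304 and 0.498N1 + N2 = 475.
Substituting N2 = 475 - 0.498N1 into the first: N1(1 - 0.501·0.498) = 304 - 0.501·475.
So N1* = 66/0.751 = 88, and then N2* = 475 - 0.498·88 = 431.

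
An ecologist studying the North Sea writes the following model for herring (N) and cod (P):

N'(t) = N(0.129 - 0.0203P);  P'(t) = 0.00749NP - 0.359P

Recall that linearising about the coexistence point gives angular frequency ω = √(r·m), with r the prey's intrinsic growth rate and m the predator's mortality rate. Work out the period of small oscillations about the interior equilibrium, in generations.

Here r = 0.129 and m = 0.359, so r·m = 0.0463.
ω = √0.0463 = 0.215 per generation, hence T = 2π/ω ≈ 29.2 generations.

T ≈ 29.2 generations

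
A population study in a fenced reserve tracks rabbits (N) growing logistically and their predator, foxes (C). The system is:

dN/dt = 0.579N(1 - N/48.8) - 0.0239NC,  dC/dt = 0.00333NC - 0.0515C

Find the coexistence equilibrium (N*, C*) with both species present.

N* ≈ 15.5, C* ≈ 16.5

From dC/dt = 0 with C > 0: 0.00333N* = 0.0515, so N* = 15.5.
Substitute into dN/dt = 0: 0.579(1 - 15.5/48.8) = 0.0239C*.
The bracket is 0.683, giving C* = 0.396/0.0239 = 16.5.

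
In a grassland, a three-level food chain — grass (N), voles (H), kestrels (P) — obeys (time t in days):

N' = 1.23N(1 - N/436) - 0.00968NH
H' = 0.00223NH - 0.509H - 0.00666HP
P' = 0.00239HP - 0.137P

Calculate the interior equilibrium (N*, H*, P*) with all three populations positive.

N* ≈ 239, H* ≈ 57.3, P* ≈ 3.7

From dP/dt = 0: 0.00239H* = 0.137, so H* = 57.3.
From dN/dt = 0: 1.23(1 - N*/436) = 0.00968·57.3, giving N* = 436·(1 - 0.451) = 239.
From dH/dt = 0: 0.00223·239 - 0.509 = 0.00666P*, so P* = 0.0247/0.00666 = 3.7.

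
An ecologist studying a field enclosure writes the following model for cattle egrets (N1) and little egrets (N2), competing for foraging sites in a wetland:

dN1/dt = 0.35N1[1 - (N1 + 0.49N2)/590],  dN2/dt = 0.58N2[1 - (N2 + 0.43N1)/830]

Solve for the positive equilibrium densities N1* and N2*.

N1* ≈ 232, N2* ≈ 730

Setting both brackets to zero gives the nullclines N1 + 0.49N2 = 590 and 0.43N1 + N2 = 830.
Substituting N2 = 830 - 0.43N1 into the first: N1(1 - 0.49·0.43) = 590 - 0.49·830.
So N1* = 183/0.789 = 232, and then N2* = 830 - 0.43·232 = 730.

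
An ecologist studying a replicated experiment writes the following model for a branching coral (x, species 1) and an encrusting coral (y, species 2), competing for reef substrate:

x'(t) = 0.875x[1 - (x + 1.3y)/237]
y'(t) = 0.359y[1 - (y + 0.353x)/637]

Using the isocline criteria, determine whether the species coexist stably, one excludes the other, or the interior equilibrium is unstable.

Compare the nullcline intercepts: K1/α12 = 237/1.3 = 182 < K2 = 637; K2/α21 = 637/0.353 = 1800 > K1 = 237.
Since the inequalities point opposite ways, species 2 can invade but species 1 cannot.

species 2 excludes species 1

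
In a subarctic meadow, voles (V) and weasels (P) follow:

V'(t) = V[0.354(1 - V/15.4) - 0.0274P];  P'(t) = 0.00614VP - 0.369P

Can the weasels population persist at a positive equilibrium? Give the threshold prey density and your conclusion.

The predator equation gives dP/dt > 0 only when V > 0.369/0.00614 = 60.1.
Without the predator, V → K = 15.4. Since 15.4 < 60.1, the predator cannot invade.

Threshold V = 60.1; K < 60.1, so no, the predator goes extinct.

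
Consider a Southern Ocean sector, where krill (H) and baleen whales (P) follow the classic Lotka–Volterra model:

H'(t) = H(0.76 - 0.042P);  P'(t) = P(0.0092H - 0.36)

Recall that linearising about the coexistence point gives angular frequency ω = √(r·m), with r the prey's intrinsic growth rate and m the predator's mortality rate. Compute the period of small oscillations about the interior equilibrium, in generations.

T ≈ 12 generations

Here r = 0.76 and m = 0.36, so r·m = 0.274.
ω = √0.274 = 0.523 per generation, hence T = 2π/ω ≈ 12 generations.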